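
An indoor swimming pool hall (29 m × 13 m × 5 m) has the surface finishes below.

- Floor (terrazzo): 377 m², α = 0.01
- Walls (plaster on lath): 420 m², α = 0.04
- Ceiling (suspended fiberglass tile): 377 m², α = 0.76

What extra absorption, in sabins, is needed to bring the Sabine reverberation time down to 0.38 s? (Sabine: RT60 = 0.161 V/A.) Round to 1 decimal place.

Equivalent absorption area: A₁ = 377·0.01 + 420·0.04 + 377·0.76 = 307.090 m².
For T = 0.38 s, need A₂ = 0.161·V/T = 0.161·1885/0.38 = 798.645 sabins.
Shortfall: 798.645 − 307.090 = 491.6 sabins.

491.6 sabins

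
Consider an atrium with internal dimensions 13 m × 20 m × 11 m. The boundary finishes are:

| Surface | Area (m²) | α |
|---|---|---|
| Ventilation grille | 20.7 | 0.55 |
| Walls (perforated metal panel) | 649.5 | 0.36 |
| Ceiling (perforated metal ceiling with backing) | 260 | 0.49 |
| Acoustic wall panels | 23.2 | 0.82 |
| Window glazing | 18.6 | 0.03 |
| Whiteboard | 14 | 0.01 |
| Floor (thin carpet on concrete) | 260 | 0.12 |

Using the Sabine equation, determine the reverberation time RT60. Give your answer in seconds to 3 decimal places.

A = Σ Sᵢαᵢ = 20.7×0.55 + 649.5×0.36 + 260×0.49 + 23.2×0.82 + 18.6×0.03 + 14×0.01 + 260×0.12 = 423.527 sabins.
Volume V = 13 × 20 × 11 = 2860 m³.
RT60 = 0.161 · V / A = 0.161 × 2860 / 423.527 = 1.087 s.

1.087 s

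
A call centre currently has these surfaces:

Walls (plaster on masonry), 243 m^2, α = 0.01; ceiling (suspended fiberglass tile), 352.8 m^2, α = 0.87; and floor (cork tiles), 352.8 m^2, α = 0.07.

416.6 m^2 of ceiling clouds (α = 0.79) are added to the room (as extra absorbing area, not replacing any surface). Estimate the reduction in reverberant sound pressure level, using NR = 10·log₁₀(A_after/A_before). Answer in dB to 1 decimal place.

Total absorption A_before = 243*0.01 + 352.8*0.87 + 352.8*0.07
  = 2.430 + 306.936 + 24.696 = 334.062 m^2 sabins.
Treatment contributes 416.6·0.79 = 329.114 sabins.
New total A_after = 663.176 sabins.
Reduction = 10 log₁₀(A_after/A_before) = 10 log₁₀(1.9852) = 3.0 dB.

3.0 dB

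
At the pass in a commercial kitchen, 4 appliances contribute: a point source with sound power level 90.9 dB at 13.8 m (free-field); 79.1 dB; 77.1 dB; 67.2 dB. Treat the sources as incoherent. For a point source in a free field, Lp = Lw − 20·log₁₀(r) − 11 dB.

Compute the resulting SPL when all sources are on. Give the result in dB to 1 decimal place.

Source at 13.8 m: Lp = 90.9 − 20·log₁₀(13.8) − 11 = 57.1 dB.
Σ 10^(Lᵢ/10) = 1.383e+08.
L_total = 10·log₁₀(1.383e+08) = 81.4 dB.

81.4 dB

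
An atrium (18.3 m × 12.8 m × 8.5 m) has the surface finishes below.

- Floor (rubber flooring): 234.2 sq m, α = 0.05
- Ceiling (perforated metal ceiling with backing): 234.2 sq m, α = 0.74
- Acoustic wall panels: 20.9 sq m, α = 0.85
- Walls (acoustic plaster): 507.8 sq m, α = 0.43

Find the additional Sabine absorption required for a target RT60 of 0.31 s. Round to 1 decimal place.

612.9 sabins

Total absorption A₁ = 234.2×0.05 + 234.2×0.74 + 20.9×0.85 + 507.8×0.43
  = 11.710 + 173.308 + 17.765 + 218.354 = 421.137 sq m sabins.
V = 1991.04 m³. Required absorption A₂ = 0.161 × 1991.04 / 0.31 = 1034.056 sabins.
Shortfall: 1034.056 − 421.137 = 612.9 sabins.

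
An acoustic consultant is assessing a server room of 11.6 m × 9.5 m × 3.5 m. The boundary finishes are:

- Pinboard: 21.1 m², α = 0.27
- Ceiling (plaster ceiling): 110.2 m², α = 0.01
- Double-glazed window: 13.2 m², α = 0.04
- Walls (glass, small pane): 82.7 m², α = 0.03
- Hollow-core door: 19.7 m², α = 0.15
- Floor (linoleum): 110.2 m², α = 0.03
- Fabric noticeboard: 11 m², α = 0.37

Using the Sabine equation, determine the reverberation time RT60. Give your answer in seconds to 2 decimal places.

3.08 seconds

Equivalent absorption area: A = 21.1·0.27 + 110.2·0.01 + 13.2·0.04 + 82.7·0.03 + 19.7·0.15 + 110.2·0.03 + 11·0.37 = 20.139 m².
V = 11.6·9.5·3.5 = 385.7 m³.
T = 0.161 V/A = 0.161·385.7/20.139 = 3.08 s.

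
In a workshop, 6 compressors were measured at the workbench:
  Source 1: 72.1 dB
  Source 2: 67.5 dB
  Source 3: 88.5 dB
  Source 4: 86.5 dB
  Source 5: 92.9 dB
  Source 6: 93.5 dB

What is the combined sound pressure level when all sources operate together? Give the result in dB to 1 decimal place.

Converting to relative power and adding: 10^(72.1/10) + 10^(67.5/10) + 10^(88.5/10) + 10^(86.5/10) + 10^(92.9/10) + 10^(93.5/10) = 5.365e+09.
Combined level = 10 log₁₀(5.365e+09) = 97.3 dB.

97.3 dB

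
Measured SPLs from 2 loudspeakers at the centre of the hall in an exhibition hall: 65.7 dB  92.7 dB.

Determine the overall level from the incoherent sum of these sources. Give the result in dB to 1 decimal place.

Sum in the linear (power) domain: Σ 10^(Lᵢ/10) = 10^(65.7/10) + 10^(92.7/10) = 1.866e+09.
Back to dB: 10·log₁₀ Σ = 92.7 dB.

92.7 dB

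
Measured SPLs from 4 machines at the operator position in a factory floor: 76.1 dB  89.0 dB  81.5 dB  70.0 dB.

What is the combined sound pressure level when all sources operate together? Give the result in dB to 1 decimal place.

89.9 dB

Σ 10^(Lᵢ/10) = 9.863e+08.
L_total = 10·log₁₀(9.863e+08) = 89.9 dB.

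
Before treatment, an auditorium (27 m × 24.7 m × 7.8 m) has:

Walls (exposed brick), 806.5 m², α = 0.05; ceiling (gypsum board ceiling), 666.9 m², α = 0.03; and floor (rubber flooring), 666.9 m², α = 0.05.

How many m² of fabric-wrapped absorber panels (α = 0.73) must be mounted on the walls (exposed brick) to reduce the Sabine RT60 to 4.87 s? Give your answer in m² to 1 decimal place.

Total absorption A₁ = 806.5·0.05 + 666.9·0.03 + 666.9·0.05
  = 40.325 + 20.007 + 33.345 = 93.677 m² sabins.
V = 5201.82 m³. Target absorption A₂ = 0.161 × 5201.82 / 4.87 = 171.970 sabins.
Absorption to add: 171.970 − 93.677 = 78.293 sabins.
Each m² of panel replacing the walls (exposed brick) adds (0.73 − 0.05) = 0.68 sabins.
Area = ΔA/Δα = 78.293/0.68 = 115.1 m².

115.1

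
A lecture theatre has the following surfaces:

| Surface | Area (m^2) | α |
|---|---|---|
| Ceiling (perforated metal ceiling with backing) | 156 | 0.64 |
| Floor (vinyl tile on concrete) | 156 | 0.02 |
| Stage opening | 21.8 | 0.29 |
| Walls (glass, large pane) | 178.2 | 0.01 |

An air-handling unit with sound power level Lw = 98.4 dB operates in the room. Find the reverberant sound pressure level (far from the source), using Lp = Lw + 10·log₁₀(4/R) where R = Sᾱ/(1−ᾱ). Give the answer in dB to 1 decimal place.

82.9 dB

A = 111.064 sabins; S = 512.0 m^2.
ᾱ = 111.064/512.0 = 0.2169; R = Sᾱ/(1−ᾱ) = 111.064/(1−0.2169) = 141.826 m^2.
Lp = Lw + 10 log₁₀(4/R) = 98.4 -15.50 = 82.9 dB.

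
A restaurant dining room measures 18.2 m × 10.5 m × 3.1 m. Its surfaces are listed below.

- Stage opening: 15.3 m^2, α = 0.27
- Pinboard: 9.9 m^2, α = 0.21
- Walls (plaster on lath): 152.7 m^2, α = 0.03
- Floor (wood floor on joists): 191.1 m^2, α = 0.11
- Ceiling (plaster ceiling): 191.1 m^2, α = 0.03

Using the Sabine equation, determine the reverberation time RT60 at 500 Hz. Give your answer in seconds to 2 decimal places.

Equivalent absorption area: A = 15.3×0.27 + 9.9×0.21 + 152.7×0.03 + 191.1×0.11 + 191.1×0.03 = 37.545 m^2.
V = 18.2·10.5·3.1 = 592.41 m³.
Sabine: RT60 = 0.161 × 592.41 / 37.545 = 2.54 s.

2.54 s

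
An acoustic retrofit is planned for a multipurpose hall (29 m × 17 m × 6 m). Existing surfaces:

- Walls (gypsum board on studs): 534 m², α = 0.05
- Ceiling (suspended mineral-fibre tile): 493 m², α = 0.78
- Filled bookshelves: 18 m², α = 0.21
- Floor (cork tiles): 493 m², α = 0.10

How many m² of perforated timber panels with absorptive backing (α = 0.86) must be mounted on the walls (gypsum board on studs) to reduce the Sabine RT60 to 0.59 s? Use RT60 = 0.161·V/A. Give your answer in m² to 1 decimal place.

423.3

Total absorption A₁ = 534*0.05 + 493*0.78 + 18*0.21 + 493*0.10
  = 26.700 + 384.540 + 3.780 + 49.300 = 464.320 m² sabins.
Required A₂ = 0.161·2958/0.59 = 807.183 sabins.
Absorption to add: 807.183 − 464.320 = 342.863 sabins.
Each m² of panel replacing the walls (gypsum board on studs) adds (0.86 − 0.05) = 0.81 sabins.
Panel area = 342.863 / 0.81 = 423.3 m².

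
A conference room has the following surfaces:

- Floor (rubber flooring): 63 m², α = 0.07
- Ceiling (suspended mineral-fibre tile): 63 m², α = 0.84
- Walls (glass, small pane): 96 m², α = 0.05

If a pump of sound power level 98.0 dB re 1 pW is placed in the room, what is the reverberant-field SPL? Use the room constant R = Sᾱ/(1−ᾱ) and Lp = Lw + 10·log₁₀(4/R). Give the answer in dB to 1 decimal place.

A = 62.130 sabins; S = 222.0 m².
ᾱ = 0.2799, so room constant R = A/(1−ᾱ) = 86.280 m².
Lp = Lw + 10 log₁₀(4/R) = 98.0 -13.34 = 84.7 dB.

84.7 dB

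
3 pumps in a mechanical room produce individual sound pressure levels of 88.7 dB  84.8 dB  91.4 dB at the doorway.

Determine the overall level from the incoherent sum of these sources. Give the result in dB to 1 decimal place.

93.8 dB

Sum in the linear (power) domain: Σ 10^(Lᵢ/10) = 10^(88.7/10) + 10^(84.8/10) + 10^(91.4/10) = 2.424e+09.
Combined level = 10 log₁₀(2.424e+09) = 93.8 dB.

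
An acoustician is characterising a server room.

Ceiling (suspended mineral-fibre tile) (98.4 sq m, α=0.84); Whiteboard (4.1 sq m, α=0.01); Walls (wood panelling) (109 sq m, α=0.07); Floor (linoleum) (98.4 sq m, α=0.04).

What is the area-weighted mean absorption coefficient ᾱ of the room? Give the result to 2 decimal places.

0.30

S = Σ Sᵢ = 98.4 + 4.1 + 109 + 98.4 = 309.9 sq m.
Weighted sum Σ Sα = 94.263.
ᾱ = 94.263 / 309.9 = 0.30.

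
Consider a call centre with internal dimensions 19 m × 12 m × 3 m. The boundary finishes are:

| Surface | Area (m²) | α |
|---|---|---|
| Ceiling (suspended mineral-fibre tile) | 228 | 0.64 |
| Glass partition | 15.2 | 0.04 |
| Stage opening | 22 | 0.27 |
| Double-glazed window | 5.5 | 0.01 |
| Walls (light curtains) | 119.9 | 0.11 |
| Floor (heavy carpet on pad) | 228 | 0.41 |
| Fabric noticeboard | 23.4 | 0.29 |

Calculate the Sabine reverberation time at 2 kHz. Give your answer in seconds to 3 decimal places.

Total absorption A = 228×0.64 + 15.2×0.04 + 22×0.27 + 5.5×0.01 + 119.9×0.11 + 228×0.41 + 23.4×0.29
  = 145.920 + 0.608 + 5.940 + 0.055 + 13.189 + 93.480 + 6.786 = 265.978 m² sabins.
Room volume: 684 m³.
T = 0.161 V/A = 0.161·684/265.978 = 0.414 s.

0.414 s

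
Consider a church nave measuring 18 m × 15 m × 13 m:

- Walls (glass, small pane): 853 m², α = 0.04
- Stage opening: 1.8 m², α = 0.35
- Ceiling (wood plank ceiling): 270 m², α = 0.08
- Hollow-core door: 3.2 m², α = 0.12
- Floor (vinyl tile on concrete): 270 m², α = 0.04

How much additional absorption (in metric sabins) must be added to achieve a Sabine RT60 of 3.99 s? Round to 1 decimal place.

Summing Sᵢαᵢ: 34.120 + 0.630 + 21.600 + 0.384 + 10.800 → A₁ = 67.534 sabins.
Target A₂ = 0.161·3510/3.99 = 141.632 sabins (V = 3510 m³).
Shortfall: 141.632 − 67.534 = 74.1 sabins.

74.1 sabins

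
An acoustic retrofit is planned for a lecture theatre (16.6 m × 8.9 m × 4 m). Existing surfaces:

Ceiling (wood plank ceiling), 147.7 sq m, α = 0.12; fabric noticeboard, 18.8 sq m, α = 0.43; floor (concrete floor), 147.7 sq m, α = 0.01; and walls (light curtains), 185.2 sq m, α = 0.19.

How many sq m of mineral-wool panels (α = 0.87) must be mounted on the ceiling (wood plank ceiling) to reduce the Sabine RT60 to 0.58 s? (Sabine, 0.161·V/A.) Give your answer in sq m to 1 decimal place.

Equivalent absorption area: A₁ = 147.7*0.12 + 18.8*0.43 + 147.7*0.01 + 185.2*0.19 = 62.473 sq m.
V = 590.96 m³. Target absorption A₂ = 0.161 × 590.96 / 0.58 = 164.042 sabins.
Absorption to add: 164.042 − 62.473 = 101.569 sabins.
Net gain per sq m: Δα = 0.87 − 0.12 = 0.75.
Panel area = 101.569 / 0.75 = 135.4 sq m.

135.4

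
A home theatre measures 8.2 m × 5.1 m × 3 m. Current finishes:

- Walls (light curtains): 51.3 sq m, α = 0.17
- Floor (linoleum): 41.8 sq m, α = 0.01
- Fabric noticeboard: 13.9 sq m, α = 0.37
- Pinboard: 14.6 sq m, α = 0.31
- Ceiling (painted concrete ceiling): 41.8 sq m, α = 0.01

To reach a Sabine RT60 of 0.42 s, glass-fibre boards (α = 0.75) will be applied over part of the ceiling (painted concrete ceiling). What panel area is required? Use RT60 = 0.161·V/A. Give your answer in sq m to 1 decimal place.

A₁ = Σ Sᵢαᵢ = 51.3×0.17 + 41.8×0.01 + 13.9×0.37 + 14.6×0.31 + 41.8×0.01 = 19.226 sabins.
Required A₂ = 0.161·125.46/0.42 = 48.093 sabins.
ΔA needed = 48.093 − 19.226 = 28.867 sabins.
Net gain per sq m: Δα = 0.75 − 0.01 = 0.74.
Panel area = 28.867 / 0.74 = 39.0 sq m.

39.0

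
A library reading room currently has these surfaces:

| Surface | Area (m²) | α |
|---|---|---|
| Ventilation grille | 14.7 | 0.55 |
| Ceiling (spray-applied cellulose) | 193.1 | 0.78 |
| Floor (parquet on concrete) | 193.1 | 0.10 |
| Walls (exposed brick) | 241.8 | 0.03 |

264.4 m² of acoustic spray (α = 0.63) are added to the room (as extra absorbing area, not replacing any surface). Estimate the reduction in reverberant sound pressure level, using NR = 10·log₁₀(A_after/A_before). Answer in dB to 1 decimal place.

Equivalent absorption area: A_before = 14.7*0.55 + 193.1*0.78 + 193.1*0.10 + 241.8*0.03 = 185.267 m².
Treatment contributes 264.4·0.63 = 166.572 sabins.
A_after = 185.267 + 166.572 = 351.839 sabins.
NR = 10·log₁₀(351.839/185.267) = 2.8 dB.

2.8 dB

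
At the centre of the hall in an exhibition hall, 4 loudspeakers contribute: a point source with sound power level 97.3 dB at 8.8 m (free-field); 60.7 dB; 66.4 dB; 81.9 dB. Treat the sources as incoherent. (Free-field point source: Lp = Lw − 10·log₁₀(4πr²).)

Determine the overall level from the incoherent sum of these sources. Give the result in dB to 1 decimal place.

82.2 dB

Source at 8.8 m: Lp = 97.3 − 10·log₁₀(4π·8.8²) = 97.3 − 10·log₁₀(973.140) = 67.4 dB.
Sum in the linear (power) domain: Σ 10^(Lᵢ/10) = 10^(67.4/10) + 10^(60.7/10) + 10^(66.4/10) + 10^(81.9/10) = 1.659e+08.
L_total = 10·log₁₀(1.659e+08) = 82.2 dB.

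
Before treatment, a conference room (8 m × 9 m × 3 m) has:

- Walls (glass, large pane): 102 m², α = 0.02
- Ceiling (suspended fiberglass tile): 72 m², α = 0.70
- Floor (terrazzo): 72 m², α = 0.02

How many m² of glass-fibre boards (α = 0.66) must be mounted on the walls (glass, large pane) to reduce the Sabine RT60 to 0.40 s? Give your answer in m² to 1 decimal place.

51.7

Total absorption A₁ = 102×0.02 + 72×0.70 + 72×0.02
  = 2.040 + 50.400 + 1.440 = 53.880 m² sabins.
V = 216 m³. Target absorption A₂ = 0.161 × 216 / 0.40 = 86.940 sabins.
Absorption to add: 86.940 − 53.880 = 33.060 sabins.
Each m² of panel replacing the walls (glass, large pane) adds (0.66 − 0.02) = 0.64 sabins.
Area = ΔA/Δα = 33.060/0.64 = 51.7 m².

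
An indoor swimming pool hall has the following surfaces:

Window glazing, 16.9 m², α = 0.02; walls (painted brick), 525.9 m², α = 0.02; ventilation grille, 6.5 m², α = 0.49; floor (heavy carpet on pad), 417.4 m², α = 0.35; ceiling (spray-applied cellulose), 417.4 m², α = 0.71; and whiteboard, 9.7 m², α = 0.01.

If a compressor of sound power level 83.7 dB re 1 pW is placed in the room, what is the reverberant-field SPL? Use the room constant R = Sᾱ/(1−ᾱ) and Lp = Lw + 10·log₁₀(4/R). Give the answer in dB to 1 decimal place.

Σ(Sᵢαᵢ) = 16.9×0.02 + 525.9×0.02 + 6.5×0.49 + 417.4×0.35 + 417.4×0.71 + 9.7×0.01 = 456.582; total area S = 1393.8 m².
ᾱ = 456.582/1393.8 = 0.3276; R = Sᾱ/(1−ᾱ) = 456.582/(1−0.3276) = 679.033 m².
Lp = Lw + 10 log₁₀(4/R) = 83.7 -22.30 = 61.4 dB.

61.4 dB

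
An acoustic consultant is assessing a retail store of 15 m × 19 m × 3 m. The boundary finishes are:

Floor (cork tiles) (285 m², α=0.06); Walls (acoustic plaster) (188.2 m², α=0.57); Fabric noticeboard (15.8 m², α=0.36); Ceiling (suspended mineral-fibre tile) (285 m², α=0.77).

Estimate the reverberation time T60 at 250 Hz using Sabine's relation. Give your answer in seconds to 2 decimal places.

Total absorption A = 285×0.06 + 188.2×0.57 + 15.8×0.36 + 285×0.77
  = 17.100 + 107.274 + 5.688 + 219.450 = 349.512 m² sabins.
Room volume: 855 m³.
RT60 = 0.161 · V / A = 0.161 × 855 / 349.512 = 0.39 s.

0.39 sec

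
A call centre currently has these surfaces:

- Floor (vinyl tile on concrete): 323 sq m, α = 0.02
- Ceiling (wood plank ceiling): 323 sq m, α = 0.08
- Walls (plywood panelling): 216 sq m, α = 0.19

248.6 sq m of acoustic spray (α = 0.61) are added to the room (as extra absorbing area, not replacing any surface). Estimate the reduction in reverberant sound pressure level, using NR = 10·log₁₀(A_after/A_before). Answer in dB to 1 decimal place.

Equivalent absorption area: A_before = 323*0.02 + 323*0.08 + 216*0.19 = 73.340 sq m.
Added absorption = 248.6 × 0.61 = 151.646 sabins.
New total A_after = 224.986 sabins.
Reduction = 10 log₁₀(A_after/A_before) = 10 log₁₀(3.0677) = 4.9 dB.

4.9 dB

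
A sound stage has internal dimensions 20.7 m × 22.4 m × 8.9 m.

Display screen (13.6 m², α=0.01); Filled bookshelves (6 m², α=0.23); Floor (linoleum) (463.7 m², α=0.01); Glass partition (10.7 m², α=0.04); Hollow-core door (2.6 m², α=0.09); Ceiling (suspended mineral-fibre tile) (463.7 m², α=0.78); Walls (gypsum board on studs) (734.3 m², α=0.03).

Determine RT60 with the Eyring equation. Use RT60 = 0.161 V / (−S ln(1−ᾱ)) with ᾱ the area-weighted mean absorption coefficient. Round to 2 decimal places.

Total surface area S = 13.6 + 6 + 463.7 + 10.7 + 2.6 + 463.7 + 734.3 = 1694.6 m².
Σ(Sᵢαᵢ) = 13.6×0.01 + 6×0.23 + 463.7×0.01 + 10.7×0.04 + 2.6×0.09 + 463.7×0.78 + 734.3×0.03 = 390.530.
ᾱ = 390.530 / 1694.6 = 0.2305.
Eyring denominator: −S ln(1−ᾱ) = 444.009.
V = 20.7 × 22.4 × 8.9 = 4126.752 m³.
RT60 = 0.161 × 4126.752 / 444.009 = 1.50 s.

1.50 sec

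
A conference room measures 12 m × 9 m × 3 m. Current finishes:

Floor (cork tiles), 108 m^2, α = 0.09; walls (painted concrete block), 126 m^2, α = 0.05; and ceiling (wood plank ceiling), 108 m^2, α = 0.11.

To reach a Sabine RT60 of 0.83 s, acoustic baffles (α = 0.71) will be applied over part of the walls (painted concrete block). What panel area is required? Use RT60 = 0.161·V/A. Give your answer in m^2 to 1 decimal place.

Total absorption A₁ = 108*0.09 + 126*0.05 + 108*0.11
  = 9.720 + 6.300 + 11.880 = 27.900 m^2 sabins.
V = 324 m³. Target absorption A₂ = 0.161 × 324 / 0.83 = 62.848 sabins.
ΔA needed = 62.848 − 27.900 = 34.948 sabins.
Each m^2 of panel replacing the walls (painted concrete block) adds (0.71 − 0.05) = 0.66 sabins.
Panel area = 34.948 / 0.66 = 53.0 m^2.

53.0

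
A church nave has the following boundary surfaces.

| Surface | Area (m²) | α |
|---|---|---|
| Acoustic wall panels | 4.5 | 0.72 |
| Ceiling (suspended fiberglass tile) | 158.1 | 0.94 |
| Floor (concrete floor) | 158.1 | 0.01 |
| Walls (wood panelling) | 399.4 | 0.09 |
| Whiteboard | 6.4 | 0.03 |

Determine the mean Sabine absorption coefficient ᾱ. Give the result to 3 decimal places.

Total surface area S = 726.5 m².
A = 4.5×0.72 + 158.1×0.94 + 158.1×0.01 + 399.4×0.09 + 6.4×0.03 = 189.573 sabins.
ᾱ = A/S = 0.261.

0.261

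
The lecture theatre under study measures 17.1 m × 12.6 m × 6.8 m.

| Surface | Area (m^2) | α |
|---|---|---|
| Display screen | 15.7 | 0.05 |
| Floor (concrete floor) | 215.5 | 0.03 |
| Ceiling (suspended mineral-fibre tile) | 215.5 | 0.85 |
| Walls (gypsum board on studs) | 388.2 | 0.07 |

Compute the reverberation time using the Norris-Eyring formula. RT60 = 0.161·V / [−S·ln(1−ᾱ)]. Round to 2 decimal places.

0.94 sec

S = Σ Sᵢ = 834.9 m^2.
Absorption A = 15.7×0.05 + 215.5×0.03 + 215.5×0.85 + 388.2×0.07 = 217.599 sabins.
ᾱ = 217.599 / 834.9 = 0.2606.
Eyring denominator: −S ln(1−ᾱ) = 252.070.
V = 17.1 × 12.6 × 6.8 = 1465.128 m³.
RT60 = 0.161 × 1465.128 / 252.070 = 0.94 s.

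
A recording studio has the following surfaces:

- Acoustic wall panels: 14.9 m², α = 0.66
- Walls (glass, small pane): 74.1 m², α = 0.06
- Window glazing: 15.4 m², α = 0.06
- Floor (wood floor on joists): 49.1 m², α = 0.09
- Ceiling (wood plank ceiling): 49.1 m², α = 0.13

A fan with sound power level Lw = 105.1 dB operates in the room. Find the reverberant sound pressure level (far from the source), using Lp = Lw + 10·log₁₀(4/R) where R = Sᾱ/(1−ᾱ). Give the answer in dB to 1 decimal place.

A = 26.006 sabins; S = 202.6 m².
ᾱ = 26.006/202.6 = 0.1284; R = Sᾱ/(1−ᾱ) = 26.006/(1−0.1284) = 29.837 m².
Lp = Lw + 10 log₁₀(4/R) = 105.1 -8.73 = 96.4 dB.

96.4 dB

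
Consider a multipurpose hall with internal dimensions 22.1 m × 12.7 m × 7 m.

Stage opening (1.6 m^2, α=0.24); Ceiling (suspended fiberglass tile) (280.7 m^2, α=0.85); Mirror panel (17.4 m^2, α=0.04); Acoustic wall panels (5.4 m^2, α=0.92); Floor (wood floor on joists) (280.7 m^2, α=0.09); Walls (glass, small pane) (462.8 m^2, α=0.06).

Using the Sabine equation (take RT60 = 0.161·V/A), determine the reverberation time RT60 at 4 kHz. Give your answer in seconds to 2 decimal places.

A = Σ Sᵢαᵢ = 1.6·0.24 + 280.7·0.85 + 17.4·0.04 + 5.4·0.92 + 280.7·0.09 + 462.8·0.06 = 297.674 sabins.
V = 22.1·12.7·7 = 1964.69 m³.
Sabine: RT60 = 0.161 × 1964.69 / 297.674 = 1.06 s.

1.06 sec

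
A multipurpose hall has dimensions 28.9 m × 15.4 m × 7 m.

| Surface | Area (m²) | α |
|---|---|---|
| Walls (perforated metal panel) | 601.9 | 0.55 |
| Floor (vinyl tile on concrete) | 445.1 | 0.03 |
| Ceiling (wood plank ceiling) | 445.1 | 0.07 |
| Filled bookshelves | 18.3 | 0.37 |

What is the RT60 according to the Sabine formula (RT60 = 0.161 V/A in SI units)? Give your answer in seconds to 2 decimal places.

1.31 sec

Equivalent absorption area: A = 601.9×0.55 + 445.1×0.03 + 445.1×0.07 + 18.3×0.37 = 382.326 m².
V = 28.9·15.4·7 = 3115.42 m³.
RT60 = 0.161 · V / A = 0.161 × 3115.42 / 382.326 = 1.31 s.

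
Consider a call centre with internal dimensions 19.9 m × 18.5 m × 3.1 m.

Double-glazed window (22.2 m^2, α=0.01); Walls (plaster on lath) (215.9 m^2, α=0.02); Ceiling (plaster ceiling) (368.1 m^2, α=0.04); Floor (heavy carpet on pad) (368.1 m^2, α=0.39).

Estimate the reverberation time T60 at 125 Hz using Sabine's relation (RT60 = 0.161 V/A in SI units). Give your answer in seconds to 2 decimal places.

Total absorption A = 22.2·0.01 + 215.9·0.02 + 368.1·0.04 + 368.1·0.39
  = 0.222 + 4.318 + 14.724 + 143.559 = 162.823 m^2 sabins.
Volume V = 19.9 × 18.5 × 3.1 = 1141.265 m³.
Sabine: RT60 = 0.161 × 1141.265 / 162.823 = 1.13 s.

1.13 s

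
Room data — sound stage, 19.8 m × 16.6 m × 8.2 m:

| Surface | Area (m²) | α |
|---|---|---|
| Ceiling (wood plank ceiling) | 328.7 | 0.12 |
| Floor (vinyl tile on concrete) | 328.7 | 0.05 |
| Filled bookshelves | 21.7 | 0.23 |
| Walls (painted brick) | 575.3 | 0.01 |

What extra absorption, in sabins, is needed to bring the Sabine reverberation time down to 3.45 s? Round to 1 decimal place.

Total absorption A₁ = 328.7·0.12 + 328.7·0.05 + 21.7·0.23 + 575.3·0.01
  = 39.444 + 16.435 + 4.991 + 5.753 = 66.623 m² sabins.
For T = 3.45 s, need A₂ = 0.161·V/T = 0.161·2695.176/3.45 = 125.775 sabins.
ΔA = A₂ − A₁ = 125.775 − 66.623 = 59.2 sabins.

59.2 sabins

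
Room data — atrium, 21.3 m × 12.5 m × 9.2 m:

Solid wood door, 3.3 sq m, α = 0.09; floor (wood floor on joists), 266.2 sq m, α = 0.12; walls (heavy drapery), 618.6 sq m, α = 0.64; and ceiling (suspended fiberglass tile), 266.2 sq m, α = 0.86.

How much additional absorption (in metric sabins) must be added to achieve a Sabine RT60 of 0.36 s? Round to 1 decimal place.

438.4 sabins

Total absorption A₁ = 3.3×0.09 + 266.2×0.12 + 618.6×0.64 + 266.2×0.86
  = 0.297 + 31.944 + 395.904 + 228.932 = 657.077 sq m sabins.
Target A₂ = 0.161·2449.5/0.36 = 1095.471 sabins (V = 2449.5 m³).
Additional absorption ΔA = 1095.471 − 657.077 = 438.4 sabins.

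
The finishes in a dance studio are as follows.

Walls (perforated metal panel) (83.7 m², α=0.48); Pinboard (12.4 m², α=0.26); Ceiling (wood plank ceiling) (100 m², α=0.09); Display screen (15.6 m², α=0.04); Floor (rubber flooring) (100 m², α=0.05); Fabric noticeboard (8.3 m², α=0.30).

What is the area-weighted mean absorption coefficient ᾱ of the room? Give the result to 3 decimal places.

0.189

S = Σ Sᵢ = 83.7 + 12.4 + 100 + 15.6 + 100 + 8.3 = 320.0 m².
Σ(Sᵢαᵢ) = 83.7×0.48 + 12.4×0.26 + 100×0.09 + 15.6×0.04 + 100×0.05 + 8.3×0.30 = 60.514.
ᾱ = 60.514 / 320.0 = 0.189.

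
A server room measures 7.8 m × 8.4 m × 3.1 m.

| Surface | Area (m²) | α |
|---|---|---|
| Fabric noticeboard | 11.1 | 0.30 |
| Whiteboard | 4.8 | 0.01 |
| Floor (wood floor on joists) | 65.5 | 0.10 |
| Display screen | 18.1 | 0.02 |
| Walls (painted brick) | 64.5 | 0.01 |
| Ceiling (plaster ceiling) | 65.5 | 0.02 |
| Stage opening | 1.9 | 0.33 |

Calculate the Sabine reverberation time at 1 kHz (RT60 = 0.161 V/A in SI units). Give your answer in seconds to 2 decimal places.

A = Σ Sᵢαᵢ = 11.1*0.30 + 4.8*0.01 + 65.5*0.10 + 18.1*0.02 + 64.5*0.01 + 65.5*0.02 + 1.9*0.33 = 12.872 sabins.
Room volume: 203.112 m³.
T = 0.161 V/A = 0.161·203.112/12.872 = 2.54 s.

2.54 sec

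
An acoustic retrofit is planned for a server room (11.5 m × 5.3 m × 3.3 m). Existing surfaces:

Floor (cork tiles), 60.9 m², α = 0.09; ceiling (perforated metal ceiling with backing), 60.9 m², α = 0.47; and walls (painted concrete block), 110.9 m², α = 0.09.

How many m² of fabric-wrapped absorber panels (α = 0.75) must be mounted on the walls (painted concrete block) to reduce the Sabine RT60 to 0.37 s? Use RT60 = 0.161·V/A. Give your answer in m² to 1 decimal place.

65.8

Equivalent absorption area: A₁ = 60.9×0.09 + 60.9×0.47 + 110.9×0.09 = 44.085 m².
Required A₂ = 0.161·201.135/0.37 = 87.521 sabins.
Absorption to add: 87.521 − 44.085 = 43.436 sabins.
Net gain per m²: Δα = 0.75 − 0.09 = 0.66.
Panel area = 43.436 / 0.66 = 65.8 m².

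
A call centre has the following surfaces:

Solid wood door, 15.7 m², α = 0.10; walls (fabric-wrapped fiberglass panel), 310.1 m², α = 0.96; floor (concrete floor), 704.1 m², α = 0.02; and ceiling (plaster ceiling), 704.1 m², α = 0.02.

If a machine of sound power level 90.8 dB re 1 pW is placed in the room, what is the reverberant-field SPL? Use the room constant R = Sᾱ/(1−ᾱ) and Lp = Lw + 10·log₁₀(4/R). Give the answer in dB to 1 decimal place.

Σ(Sᵢαᵢ) = 15.7×0.10 + 310.1×0.96 + 704.1×0.02 + 704.1×0.02 = 327.430; total area S = 1734.0 m².
ᾱ = 0.1888, so room constant R = A/(1−ᾱ) = 403.637 m².
Lp = Lw + 10 log₁₀(4/R) = 90.8 -20.04 = 70.8 dB.

70.8 dB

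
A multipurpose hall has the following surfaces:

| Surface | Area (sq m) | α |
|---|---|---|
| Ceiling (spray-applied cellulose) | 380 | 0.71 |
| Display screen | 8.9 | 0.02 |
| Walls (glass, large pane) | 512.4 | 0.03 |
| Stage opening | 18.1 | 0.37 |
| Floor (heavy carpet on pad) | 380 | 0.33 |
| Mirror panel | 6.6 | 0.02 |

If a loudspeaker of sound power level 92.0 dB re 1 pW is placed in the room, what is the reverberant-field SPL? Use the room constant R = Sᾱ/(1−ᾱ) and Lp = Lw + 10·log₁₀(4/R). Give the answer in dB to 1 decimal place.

A = 417.579 sabins; S = 1306.0 sq m.
ᾱ = 417.579/1306.0 = 0.3197; R = Sᾱ/(1−ᾱ) = 417.579/(1−0.3197) = 613.816 sq m.
Lp = Lw + 10 log₁₀(4/R) = 92.0 -21.86 = 70.1 dB.

70.1 dB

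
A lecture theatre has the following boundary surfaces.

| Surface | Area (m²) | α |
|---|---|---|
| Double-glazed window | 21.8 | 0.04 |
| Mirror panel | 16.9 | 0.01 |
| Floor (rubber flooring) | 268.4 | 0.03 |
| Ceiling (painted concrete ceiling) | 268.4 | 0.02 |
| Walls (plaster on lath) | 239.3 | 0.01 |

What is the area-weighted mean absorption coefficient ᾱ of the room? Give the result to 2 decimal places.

Total surface area S = 814.8 m².
A = 21.8*0.04 + 16.9*0.01 + 268.4*0.03 + 268.4*0.02 + 239.3*0.01 = 16.854 sabins.
ᾱ = 16.854 / 814.8 = 0.02.

0.02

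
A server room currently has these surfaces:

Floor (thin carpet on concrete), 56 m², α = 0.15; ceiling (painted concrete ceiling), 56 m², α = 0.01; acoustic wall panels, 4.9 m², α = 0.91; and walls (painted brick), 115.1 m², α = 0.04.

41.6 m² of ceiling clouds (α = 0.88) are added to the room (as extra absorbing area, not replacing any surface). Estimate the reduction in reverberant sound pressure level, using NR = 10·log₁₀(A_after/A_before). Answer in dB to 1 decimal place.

Summing Sᵢαᵢ: 8.400 + 0.560 + 4.459 + 4.604 → A_before = 18.023 sabins.
Treatment contributes 41.6·0.88 = 36.608 sabins.
New total A_after = 54.631 sabins.
Reduction = 10 log₁₀(A_after/A_before) = 10 log₁₀(3.0312) = 4.8 dB.

4.8 dB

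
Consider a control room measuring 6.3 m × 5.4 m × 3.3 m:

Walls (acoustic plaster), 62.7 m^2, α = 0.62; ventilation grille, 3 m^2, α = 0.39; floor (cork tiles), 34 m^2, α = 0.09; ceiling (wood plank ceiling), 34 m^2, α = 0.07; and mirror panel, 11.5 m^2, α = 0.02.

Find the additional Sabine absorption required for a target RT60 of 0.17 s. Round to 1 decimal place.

60.6 sabins

A₁ = Σ Sᵢαᵢ = 62.7*0.62 + 3*0.39 + 34*0.09 + 34*0.07 + 11.5*0.02 = 45.714 sabins.
For T = 0.17 s, need A₂ = 0.161·V/T = 0.161·112.266/0.17 = 106.323 sabins.
ΔA = A₂ − A₁ = 106.323 − 45.714 = 60.6 sabins.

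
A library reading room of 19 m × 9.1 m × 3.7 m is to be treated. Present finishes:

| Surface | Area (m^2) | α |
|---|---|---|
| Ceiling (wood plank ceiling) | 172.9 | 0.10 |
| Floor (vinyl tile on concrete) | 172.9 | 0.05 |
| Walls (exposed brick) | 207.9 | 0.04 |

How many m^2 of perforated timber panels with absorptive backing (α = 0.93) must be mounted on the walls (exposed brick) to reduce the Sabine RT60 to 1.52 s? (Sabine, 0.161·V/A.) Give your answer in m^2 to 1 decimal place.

A₁ = Σ Sᵢαᵢ = 172.9·0.10 + 172.9·0.05 + 207.9·0.04 = 34.251 sabins.
V = 639.73 m³. Target absorption A₂ = 0.161 × 639.73 / 1.52 = 67.761 sabins.
ΔA needed = 67.761 − 34.251 = 33.510 sabins.
Each m^2 of panel replacing the walls (exposed brick) adds (0.93 − 0.04) = 0.89 sabins.
Panel area = 33.510 / 0.89 = 37.7 m^2.

37.7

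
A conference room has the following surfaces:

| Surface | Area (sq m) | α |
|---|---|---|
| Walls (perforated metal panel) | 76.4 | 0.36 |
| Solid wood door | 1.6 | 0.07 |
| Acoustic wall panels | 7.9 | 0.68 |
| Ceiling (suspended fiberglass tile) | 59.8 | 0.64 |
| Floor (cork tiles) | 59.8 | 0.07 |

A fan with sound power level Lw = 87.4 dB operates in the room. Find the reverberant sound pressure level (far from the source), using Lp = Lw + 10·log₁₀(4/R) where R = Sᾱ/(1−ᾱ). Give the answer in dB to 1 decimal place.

72.7 dB

A = 75.446 sabins; S = 205.5 sq m.
ᾱ = 75.446/205.5 = 0.3671; R = Sᾱ/(1−ᾱ) = 75.446/(1−0.3671) = 119.207 sq m.
Lp = 87.4 + 10·log₁₀(4/119.207) = 87.4 + (-14.74) = 72.7 dB.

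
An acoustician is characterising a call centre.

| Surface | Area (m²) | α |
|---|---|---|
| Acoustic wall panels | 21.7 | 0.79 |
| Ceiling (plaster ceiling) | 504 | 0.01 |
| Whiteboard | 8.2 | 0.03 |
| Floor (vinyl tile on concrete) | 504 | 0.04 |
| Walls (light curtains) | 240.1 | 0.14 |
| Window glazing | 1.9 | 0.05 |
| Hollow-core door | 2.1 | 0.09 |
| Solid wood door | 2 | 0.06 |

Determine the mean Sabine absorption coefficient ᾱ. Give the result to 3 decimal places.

0.060

S = Σ Sᵢ = 21.7 + 504 + 8.2 + 504 + 240.1 + 1.9 + 2.1 + 2 = 1284.0 m².
Weighted sum Σ Sα = 76.607.
ᾱ = A/S = 0.060.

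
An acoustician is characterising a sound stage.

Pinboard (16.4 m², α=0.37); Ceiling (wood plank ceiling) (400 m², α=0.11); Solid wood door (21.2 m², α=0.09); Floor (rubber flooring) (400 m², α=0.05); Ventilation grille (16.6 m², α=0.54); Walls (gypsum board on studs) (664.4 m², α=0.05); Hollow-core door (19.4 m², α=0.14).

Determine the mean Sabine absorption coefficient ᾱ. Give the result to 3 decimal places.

0.076

Total surface area S = 1538.0 m².
Σ(Sᵢαᵢ) = 16.4×0.37 + 400×0.11 + 21.2×0.09 + 400×0.05 + 16.6×0.54 + 664.4×0.05 + 19.4×0.14 = 116.876.
ᾱ = 116.876 / 1538.0 = 0.076.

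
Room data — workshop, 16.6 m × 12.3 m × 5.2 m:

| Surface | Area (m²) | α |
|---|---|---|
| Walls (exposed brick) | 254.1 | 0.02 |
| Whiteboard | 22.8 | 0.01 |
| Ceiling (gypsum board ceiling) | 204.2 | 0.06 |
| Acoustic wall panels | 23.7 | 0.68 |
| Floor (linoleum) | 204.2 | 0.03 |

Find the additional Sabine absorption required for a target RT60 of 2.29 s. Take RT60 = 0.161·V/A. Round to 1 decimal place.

34.8 sabins

Equivalent absorption area: A₁ = 254.1*0.02 + 22.8*0.01 + 204.2*0.06 + 23.7*0.68 + 204.2*0.03 = 39.804 m².
For T = 2.29 s, need A₂ = 0.161·V/T = 0.161·1061.736/2.29 = 74.646 sabins.
ΔA = A₂ − A₁ = 74.646 − 39.804 = 34.8 sabins.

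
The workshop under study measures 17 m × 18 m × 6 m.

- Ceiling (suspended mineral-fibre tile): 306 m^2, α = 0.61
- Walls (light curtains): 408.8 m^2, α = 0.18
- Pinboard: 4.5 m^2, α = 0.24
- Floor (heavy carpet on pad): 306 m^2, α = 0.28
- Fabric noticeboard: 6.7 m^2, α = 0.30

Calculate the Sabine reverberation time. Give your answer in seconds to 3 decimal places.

0.847 sec

A = Σ Sᵢαᵢ = 306×0.61 + 408.8×0.18 + 4.5×0.24 + 306×0.28 + 6.7×0.30 = 349.014 sabins.
Volume V = 17 × 18 × 6 = 1836 m³.
RT60 = 0.161 · V / A = 0.161 × 1836 / 349.014 = 0.847 s.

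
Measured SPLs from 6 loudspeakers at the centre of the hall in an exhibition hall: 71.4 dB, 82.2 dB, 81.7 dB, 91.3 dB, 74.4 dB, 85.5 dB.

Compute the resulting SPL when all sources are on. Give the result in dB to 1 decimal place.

93.1 dB

Σ 10^(Lᵢ/10) = 2.059e+09.
L_total = 10·log₁₀(2.059e+09) = 93.1 dB.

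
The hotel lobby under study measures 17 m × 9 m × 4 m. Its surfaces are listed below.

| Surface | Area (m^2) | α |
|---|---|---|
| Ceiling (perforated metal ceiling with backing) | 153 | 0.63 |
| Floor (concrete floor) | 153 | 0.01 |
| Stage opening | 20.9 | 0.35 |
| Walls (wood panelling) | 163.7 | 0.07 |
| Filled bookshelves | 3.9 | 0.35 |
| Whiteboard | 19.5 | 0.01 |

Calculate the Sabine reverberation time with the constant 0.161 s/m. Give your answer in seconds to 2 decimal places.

Total absorption A = 153×0.63 + 153×0.01 + 20.9×0.35 + 163.7×0.07 + 3.9×0.35 + 19.5×0.01
  = 96.390 + 1.530 + 7.315 + 11.459 + 1.365 + 0.195 = 118.254 m^2 sabins.
Volume V = 17 × 9 × 4 = 612 m³.
T = 0.161 V/A = 0.161·612/118.254 = 0.83 s.

0.83 s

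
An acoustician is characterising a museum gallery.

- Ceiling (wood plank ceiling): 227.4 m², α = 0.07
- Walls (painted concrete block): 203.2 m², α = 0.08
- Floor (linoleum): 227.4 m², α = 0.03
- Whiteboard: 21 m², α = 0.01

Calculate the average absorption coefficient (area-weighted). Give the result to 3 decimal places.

S = Σ Sᵢ = 227.4 + 203.2 + 227.4 + 21 = 679.0 m².
A = 227.4×0.07 + 203.2×0.08 + 227.4×0.03 + 21×0.01 = 39.206 sabins.
ᾱ = 39.206 / 679.0 = 0.058.

0.058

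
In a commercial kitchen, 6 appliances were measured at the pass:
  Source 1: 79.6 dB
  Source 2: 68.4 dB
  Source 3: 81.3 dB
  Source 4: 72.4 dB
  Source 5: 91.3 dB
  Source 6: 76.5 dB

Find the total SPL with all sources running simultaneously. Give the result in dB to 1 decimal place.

92.2 dB

Sum in the linear (power) domain: Σ 10^(Lᵢ/10) = 10^(79.6/10) + 10^(68.4/10) + 10^(81.3/10) + 10^(72.4/10) + 10^(91.3/10) + 10^(76.5/10) = 1.644e+09.
L_total = 10·log₁₀(1.644e+09) = 92.2 dB.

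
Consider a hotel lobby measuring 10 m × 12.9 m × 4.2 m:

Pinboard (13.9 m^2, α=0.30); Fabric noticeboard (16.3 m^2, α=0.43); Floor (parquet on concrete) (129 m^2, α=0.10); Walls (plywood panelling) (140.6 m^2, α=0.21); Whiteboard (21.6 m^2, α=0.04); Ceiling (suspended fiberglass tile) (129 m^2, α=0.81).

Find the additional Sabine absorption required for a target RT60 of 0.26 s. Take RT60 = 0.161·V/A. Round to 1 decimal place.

176.5 sabins

Total absorption A₁ = 13.9×0.30 + 16.3×0.43 + 129×0.10 + 140.6×0.21 + 21.6×0.04 + 129×0.81
  = 4.170 + 7.009 + 12.900 + 29.526 + 0.864 + 104.490 = 158.959 m^2 sabins.
V = 541.8 m³. Required absorption A₂ = 0.161 × 541.8 / 0.26 = 335.499 sabins.
Shortfall: 335.499 − 158.959 = 176.5 sabins.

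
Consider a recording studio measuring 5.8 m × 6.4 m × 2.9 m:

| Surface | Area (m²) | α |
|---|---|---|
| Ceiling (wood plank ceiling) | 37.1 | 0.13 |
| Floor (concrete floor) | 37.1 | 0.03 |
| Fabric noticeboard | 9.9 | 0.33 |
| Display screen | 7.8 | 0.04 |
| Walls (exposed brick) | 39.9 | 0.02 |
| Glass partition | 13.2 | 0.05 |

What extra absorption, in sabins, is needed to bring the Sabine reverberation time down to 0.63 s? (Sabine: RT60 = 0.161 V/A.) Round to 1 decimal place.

16.5 sabins

A₁ = Σ Sᵢαᵢ = 37.1·0.13 + 37.1·0.03 + 9.9·0.33 + 7.8·0.04 + 39.9·0.02 + 13.2·0.05 = 10.973 sabins.
Target A₂ = 0.161·107.648/0.63 = 27.510 sabins (V = 107.648 m³).
Additional absorption ΔA = 27.510 − 10.973 = 16.5 sabins.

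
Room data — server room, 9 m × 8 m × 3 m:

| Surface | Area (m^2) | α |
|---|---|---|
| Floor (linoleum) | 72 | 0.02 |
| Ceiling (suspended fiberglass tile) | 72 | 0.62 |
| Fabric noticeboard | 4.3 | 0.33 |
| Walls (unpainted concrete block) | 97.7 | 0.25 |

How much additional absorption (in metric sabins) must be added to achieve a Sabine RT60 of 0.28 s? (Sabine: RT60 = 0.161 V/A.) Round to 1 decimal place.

Equivalent absorption area: A₁ = 72*0.02 + 72*0.62 + 4.3*0.33 + 97.7*0.25 = 71.924 m^2.
For T = 0.28 s, need A₂ = 0.161·V/T = 0.161·216/0.28 = 124.200 sabins.
Shortfall: 124.200 − 71.924 = 52.3 sabins.

52.3 sabins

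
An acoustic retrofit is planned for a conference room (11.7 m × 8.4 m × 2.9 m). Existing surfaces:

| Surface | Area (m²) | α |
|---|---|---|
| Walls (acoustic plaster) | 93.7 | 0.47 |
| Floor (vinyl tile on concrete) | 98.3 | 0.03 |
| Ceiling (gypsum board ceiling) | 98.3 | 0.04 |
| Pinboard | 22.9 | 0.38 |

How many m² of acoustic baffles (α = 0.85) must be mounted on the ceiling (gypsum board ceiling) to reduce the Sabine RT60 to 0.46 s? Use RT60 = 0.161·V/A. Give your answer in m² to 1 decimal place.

49.5

Total absorption A₁ = 93.7·0.47 + 98.3·0.03 + 98.3·0.04 + 22.9·0.38
  = 44.039 + 2.949 + 3.932 + 8.702 = 59.622 m² sabins.
V = 285.012 m³. Target absorption A₂ = 0.161 × 285.012 / 0.46 = 99.754 sabins.
ΔA needed = 99.754 − 59.622 = 40.132 sabins.
Net gain per m²: Δα = 0.85 − 0.04 = 0.81.
Area = ΔA/Δα = 40.132/0.81 = 49.5 m².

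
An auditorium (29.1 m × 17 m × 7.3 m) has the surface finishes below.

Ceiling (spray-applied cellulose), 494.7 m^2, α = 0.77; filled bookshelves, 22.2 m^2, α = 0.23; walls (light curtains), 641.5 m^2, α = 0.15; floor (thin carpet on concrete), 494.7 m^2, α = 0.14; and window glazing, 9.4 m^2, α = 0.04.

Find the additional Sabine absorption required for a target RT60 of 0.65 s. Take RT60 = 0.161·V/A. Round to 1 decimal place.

342.6 sabins

A₁ = Σ Sᵢαᵢ = 494.7*0.77 + 22.2*0.23 + 641.5*0.15 + 494.7*0.14 + 9.4*0.04 = 551.884 sabins.
For T = 0.65 s, need A₂ = 0.161·V/T = 0.161·3611.31/0.65 = 894.494 sabins.
Additional absorption ΔA = 894.494 − 551.884 = 342.6 sabins.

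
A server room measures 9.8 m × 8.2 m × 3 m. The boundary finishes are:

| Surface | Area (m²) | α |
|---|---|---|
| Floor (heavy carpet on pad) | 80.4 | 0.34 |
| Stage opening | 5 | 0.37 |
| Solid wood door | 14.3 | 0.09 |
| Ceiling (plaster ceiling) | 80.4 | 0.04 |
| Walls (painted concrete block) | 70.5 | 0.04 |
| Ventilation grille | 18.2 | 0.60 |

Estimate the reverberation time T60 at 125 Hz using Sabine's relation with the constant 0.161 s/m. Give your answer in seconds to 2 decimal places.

Summing Sᵢαᵢ: 27.336 + 1.850 + 1.287 + 3.216 + 2.820 + 10.920 → A = 47.429 sabins.
Volume V = 9.8 × 8.2 × 3 = 241.08 m³.
RT60 = 0.161 · V / A = 0.161 × 241.08 / 47.429 = 0.82 s.

0.82 s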